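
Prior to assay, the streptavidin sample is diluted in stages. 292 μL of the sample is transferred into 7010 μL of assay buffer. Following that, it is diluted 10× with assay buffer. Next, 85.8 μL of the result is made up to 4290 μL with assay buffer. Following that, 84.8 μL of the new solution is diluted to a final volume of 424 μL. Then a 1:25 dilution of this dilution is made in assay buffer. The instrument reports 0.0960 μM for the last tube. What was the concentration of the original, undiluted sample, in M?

Overall dilution factor = 25.01 × 10 × 50 × 5 × 25 = 1.56 × 10⁶.
Original = 0.0960 μM × 1.56 × 10⁶ = 1.50 × 10⁵ μM = 0.150 M.

0.150 M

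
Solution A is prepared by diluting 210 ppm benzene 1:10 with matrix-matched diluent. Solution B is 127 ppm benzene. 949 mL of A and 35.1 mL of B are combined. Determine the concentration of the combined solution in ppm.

C_A = 210 ppm / 10 = 21.0 ppm.
C_mix = (C_A·V_A + C_B·V_B)/(V_A + V_B) = (21.0×949 + 127×35.1) / 984.1 = 24.8 ppm.

24.8 ppm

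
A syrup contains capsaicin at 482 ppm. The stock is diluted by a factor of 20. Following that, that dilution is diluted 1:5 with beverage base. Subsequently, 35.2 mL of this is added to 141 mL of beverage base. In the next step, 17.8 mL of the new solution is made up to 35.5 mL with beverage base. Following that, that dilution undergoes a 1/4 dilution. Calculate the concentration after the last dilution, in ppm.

0.121 ppm

Overall dilution factor = 20 × 5 × 5.006 × 1.994 × 4 = 3993.
482 ppm / 3993 = 0.121 ppm.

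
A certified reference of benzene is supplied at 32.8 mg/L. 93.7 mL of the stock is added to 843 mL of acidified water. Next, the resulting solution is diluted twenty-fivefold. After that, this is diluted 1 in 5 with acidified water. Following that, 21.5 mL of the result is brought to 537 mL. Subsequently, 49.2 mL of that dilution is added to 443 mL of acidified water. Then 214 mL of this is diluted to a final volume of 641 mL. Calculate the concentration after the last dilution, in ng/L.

Overall dilution factor = 9.997 × 25 × 5 × 24.98 × 10.00 × 2.995 = 9.35 × 10⁵.
32.8 mg/L / 9.35 × 10⁵ = 3.51 × 10⁻⁵ mg/L = 35.1 ng/L.

35.1 ng/L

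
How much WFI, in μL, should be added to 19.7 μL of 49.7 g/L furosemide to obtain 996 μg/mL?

996 μg/mL = 0.996 g/L.
V₂ = C₁V₁/C₂ = 49.7 × 19.7 / 0.996 = 983 μL.
Diluent to add = V₂ − V₁ = 983 − 19.7 = 963 μL.

963 μL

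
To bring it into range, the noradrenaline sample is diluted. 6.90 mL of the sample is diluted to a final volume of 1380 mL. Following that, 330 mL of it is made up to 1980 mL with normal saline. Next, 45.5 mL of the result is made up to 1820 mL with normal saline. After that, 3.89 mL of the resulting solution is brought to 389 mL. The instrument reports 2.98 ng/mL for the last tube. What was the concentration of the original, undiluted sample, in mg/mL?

14.3 mg/mL

Overall dilution factor = 200 × 6 × 40 × 100 = 4.80 × 10⁶.
Original = 2.98 ng/mL × 4.80 × 10⁶ = 1.43 × 10⁷ ng/mL = 14.3 mg/mL.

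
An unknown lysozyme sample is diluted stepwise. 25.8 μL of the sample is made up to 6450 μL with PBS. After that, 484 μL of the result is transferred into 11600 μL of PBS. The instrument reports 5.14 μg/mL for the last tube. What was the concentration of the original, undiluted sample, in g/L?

32.1 g/L

Overall dilution factor = 250 × 24.97 = 6242.
Original = 5.14 μg/mL × 6242 = 3.21 × 10⁴ μg/mL = 32.1 g/L.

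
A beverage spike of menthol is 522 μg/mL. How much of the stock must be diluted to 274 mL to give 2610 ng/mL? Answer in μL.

2610 ng/mL = 2.61 μg/mL.
V₁ = C₂V₂/C₁ = 2.61 × 274 / 522 = 1.37 mL = 1370 μL.

1370 μL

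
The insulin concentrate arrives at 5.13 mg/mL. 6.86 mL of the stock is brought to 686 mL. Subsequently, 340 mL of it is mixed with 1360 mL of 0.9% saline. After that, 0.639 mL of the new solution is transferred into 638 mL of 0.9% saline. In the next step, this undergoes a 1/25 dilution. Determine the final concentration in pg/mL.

411 pg/mL

Overall dilution factor = 100 × 5 × 999.4 × 25 = 1.25 × 10⁷.
5.13 mg/mL / 1.25 × 10⁷ = 4.11 × 10⁻⁷ mg/mL = 411 pg/mL.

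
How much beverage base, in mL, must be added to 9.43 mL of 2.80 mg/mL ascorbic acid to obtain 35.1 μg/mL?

743 mL

35.1 μg/mL = 0.0351 mg/mL.
V₂ = C₁V₁/C₂ = 2.80 × 9.43 / 0.0351 = 752 mL.
Diluent to add = V₂ − V₁ = 752 − 9.43 = 743 mL.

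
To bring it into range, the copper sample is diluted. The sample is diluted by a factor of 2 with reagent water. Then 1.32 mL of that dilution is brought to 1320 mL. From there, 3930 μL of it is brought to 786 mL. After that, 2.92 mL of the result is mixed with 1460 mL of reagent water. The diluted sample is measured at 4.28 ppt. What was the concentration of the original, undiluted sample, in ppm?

Overall dilution factor = 2 × 1000 × 200 × 501 = 2.00 × 10⁸.
Original = 4.28 ppt × 2.00 × 10⁸ = 8.58 × 10⁸ ppt = 858 ppm.

858 ppm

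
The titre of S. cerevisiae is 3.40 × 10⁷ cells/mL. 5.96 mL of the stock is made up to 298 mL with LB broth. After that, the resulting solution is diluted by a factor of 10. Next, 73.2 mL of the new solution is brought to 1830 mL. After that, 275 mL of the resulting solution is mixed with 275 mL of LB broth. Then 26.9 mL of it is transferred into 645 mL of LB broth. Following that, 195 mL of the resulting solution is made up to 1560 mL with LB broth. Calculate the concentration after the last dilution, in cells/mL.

6.81 cells/mL

Overall dilution factor = 50 × 10 × 25 × 2 × 24.98 × 8 = 5.00 × 10⁶.
3.40 × 10⁷ cells/mL / 5.00 × 10⁶ = 6.81 cells/mL.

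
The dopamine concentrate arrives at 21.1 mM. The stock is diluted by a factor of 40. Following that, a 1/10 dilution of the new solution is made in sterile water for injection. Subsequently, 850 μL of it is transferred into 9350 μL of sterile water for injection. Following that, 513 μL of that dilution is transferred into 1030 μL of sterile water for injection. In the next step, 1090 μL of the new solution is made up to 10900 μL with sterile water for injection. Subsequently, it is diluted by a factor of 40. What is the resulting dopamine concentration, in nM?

Overall dilution factor = 40 × 10 × 12 × 3.008 × 10 × 40 = 5.77 × 10⁶.
21.1 mM / 5.77 × 10⁶ = 3.65 × 10⁻⁶ mM = 3.65 nM.

3.65 nM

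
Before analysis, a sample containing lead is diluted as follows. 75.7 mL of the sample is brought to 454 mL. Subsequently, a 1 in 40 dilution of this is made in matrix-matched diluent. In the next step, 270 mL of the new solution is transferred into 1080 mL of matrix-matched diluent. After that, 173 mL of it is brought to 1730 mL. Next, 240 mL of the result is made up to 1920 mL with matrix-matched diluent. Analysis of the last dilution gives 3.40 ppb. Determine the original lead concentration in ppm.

326 ppm

Overall dilution factor = 5.997 × 40 × 5 × 10 × 8 = 9.60 × 10⁴.
Original = 3.40 ppb × 9.60 × 10⁴ = 3.26 × 10⁵ ppb = 326 ppm.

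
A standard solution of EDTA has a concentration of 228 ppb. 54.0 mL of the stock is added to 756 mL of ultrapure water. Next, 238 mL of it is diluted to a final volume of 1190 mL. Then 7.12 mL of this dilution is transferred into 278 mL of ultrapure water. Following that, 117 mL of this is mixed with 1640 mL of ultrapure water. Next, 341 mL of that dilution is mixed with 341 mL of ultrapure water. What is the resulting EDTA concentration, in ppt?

2.53 ppt

Overall dilution factor = 15 × 5 × 40.04 × 15.02 × 2 = 9.02 × 10⁴.
228 ppb / 9.02 × 10⁴ = 2.53 × 10⁻³ ppb = 2.53 ppt.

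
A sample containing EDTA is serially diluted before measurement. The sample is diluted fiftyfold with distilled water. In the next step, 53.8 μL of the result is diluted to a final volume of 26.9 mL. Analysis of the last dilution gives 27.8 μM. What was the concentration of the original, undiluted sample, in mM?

Overall dilution factor = 50 × 500 = 2.50 × 10⁴.
Original = 27.8 μM × 2.50 × 10⁴ = 6.95 × 10⁵ μM = 695 mM.

695 mM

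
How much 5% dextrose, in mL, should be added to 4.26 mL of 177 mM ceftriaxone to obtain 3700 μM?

200 mL

3700 μM = 3.70 mM.
V₂ = C₁V₁/C₂ = 177 × 4.26 / 3.70 = 204 mL.
Diluent to add = V₂ − V₁ = 204 − 4.26 = 200 mL.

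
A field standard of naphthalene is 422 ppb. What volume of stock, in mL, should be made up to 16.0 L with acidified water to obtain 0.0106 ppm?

402 mL

0.0106 ppm = 10.6 ppb.
V₁ = C₂V₂/C₁ = 10.6 × 16.0 / 422 = 0.402 L = 402 mL.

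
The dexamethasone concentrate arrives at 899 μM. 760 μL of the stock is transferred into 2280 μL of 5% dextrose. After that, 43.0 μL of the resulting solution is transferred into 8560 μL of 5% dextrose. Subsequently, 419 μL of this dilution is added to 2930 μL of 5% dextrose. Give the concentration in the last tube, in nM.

141 nM

Overall dilution factor = 4 × 200.1 × 7.993 = 6397.
899 μM / 6397 = 0.141 μM = 141 nM.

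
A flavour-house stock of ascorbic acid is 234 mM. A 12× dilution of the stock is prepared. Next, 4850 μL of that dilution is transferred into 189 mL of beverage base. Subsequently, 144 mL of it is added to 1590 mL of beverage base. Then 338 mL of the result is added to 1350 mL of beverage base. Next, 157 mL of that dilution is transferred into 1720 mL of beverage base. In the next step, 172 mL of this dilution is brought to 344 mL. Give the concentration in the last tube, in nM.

Overall dilution factor = 12 × 39.97 × 12.04 × 4.994 × 11.96 × 2 = 6.90 × 10⁵.
234 mM / 6.90 × 10⁵ = 3.39 × 10⁻⁴ mM = 339 nM.

339 nM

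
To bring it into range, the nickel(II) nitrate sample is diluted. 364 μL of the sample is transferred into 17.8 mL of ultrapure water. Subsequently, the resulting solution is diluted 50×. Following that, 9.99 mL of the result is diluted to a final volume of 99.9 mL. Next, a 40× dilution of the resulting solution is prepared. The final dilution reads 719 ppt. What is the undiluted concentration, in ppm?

Overall dilution factor = 49.90 × 50 × 10 × 40 = 9.98 × 10⁵.
Original = 719 ppt × 9.98 × 10⁵ = 7.18 × 10⁸ ppt = 718 ppm.

718 ppm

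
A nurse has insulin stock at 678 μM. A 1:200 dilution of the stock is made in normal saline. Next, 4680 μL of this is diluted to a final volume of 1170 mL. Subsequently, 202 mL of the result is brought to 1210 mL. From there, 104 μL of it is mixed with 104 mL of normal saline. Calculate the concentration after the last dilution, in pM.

2.26 pM

Overall dilution factor = 200 × 250 × 5.990 × 1001 = 3.00 × 10⁸.
678 μM / 3.00 × 10⁸ = 2.26 × 10⁻⁶ μM = 2.26 pM.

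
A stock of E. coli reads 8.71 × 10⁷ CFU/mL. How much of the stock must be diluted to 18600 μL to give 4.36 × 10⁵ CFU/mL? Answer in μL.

V₁ = C₂V₂/C₁ = 4.36 × 10⁵ × 18600 / 8.71 × 10⁷ = 93.1 μL.

93.1 μL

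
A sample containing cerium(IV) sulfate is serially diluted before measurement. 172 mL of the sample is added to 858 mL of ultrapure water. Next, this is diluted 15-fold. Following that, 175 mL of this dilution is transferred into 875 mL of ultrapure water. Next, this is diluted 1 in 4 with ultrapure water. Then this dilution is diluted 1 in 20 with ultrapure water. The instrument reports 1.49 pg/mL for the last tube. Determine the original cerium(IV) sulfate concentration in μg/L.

64.2 μg/L

Overall dilution factor = 5.988 × 15 × 6 × 4 × 20 = 4.31 × 10⁴.
Original = 1.49 pg/mL × 4.31 × 10⁴ = 6.42 × 10⁴ pg/mL = 64.2 μg/L.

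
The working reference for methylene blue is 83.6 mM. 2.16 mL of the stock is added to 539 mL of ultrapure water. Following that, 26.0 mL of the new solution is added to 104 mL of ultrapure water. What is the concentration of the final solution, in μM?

66.7 μM

Overall dilution factor = 250.5 × 5 = 1253.
83.6 mM / 1253 = 0.0667 mM = 66.7 μM.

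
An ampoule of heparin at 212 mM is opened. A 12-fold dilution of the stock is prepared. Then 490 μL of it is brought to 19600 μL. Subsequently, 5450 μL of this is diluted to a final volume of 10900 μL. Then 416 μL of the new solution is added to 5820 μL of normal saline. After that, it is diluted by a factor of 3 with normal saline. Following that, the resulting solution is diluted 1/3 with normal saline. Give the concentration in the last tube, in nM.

1640 nM

Overall dilution factor = 12 × 40 × 2 × 14.99 × 3 × 3 = 1.30 × 10⁵.
212 mM / 1.30 × 10⁵ = 1.64 × 10⁻³ mM = 1640 nM.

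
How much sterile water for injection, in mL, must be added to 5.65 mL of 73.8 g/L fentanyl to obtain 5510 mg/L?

70.0 mL

5510 mg/L = 5.51 g/L.
V₂ = C₁V₁/C₂ = 73.8 × 5.65 / 5.51 = 75.7 mL.
Diluent to add = V₂ − V₁ = 75.7 − 5.65 = 70.0 mL.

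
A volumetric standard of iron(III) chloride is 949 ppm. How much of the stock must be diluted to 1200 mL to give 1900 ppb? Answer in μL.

1900 ppb = 1.90 ppm.
V₁ = C₂V₂/C₁ = 1.90 × 1200 / 949 = 2.40 mL = 2400 μL.

2400 μL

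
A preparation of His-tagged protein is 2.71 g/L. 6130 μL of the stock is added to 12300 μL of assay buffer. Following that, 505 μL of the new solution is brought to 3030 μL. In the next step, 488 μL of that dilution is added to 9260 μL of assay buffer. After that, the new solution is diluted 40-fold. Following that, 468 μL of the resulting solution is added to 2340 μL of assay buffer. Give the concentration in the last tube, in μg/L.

31.3 μg/L

Overall dilution factor = 3.007 × 6 × 19.98 × 40 × 6 = 8.65 × 10⁴.
2.71 g/L / 8.65 × 10⁴ = 3.13 × 10⁻⁵ g/L = 31.3 μg/L.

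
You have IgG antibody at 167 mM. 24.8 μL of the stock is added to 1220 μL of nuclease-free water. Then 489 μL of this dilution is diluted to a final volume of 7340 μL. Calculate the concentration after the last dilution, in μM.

222 μM

Overall dilution factor = 50.19 × 15.01 = 753.
167 mM / 753 = 0.222 mM = 222 μM.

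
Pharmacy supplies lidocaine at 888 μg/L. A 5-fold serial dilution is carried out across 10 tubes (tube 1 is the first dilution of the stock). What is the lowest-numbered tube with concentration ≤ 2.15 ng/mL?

Tube n has concentration 888 μg/L / 5ⁿ.
Need 5ⁿ ≥ 888 μg/L / 2.15 ng/mL = 413, so n ≥ 3.74.
First such tube: n = 4.

tube 4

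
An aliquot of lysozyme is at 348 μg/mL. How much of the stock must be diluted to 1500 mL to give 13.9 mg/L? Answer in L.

0.0599 L

13.9 mg/L = 13.9 μg/mL.
V₁ = C₂V₂/C₁ = 13.9 × 1500 / 348 = 59.9 mL = 0.0599 L.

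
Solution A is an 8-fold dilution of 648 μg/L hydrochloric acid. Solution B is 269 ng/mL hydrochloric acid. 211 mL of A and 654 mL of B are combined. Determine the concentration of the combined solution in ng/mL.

223 ng/mL

C_A = 648 μg/L / 8 = 81.0 μg/L.
C_B = 269 ng/mL = 269 μg/L.
C_mix = (C_A·V_A + C_B·V_B)/(V_A + V_B) = (81.0×211 + 269×654) / 865.0 = 223 μg/L = 223 ng/mL.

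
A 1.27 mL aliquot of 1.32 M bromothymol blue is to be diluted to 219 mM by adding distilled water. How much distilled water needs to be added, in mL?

6.38 mL

219 mM = 0.219 M.
V₂ = C₁V₁/C₂ = 1.32 × 1.27 / 0.219 = 7.65 mL.
Diluent to add = V₂ − V₁ = 7.65 − 1.27 = 6.38 mL.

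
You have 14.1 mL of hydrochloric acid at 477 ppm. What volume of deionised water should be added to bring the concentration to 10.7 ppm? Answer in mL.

614 mL

V₂ = C₁V₁/C₂ = 477 × 14.1 / 10.7 = 629 mL.
Diluent to add = V₂ − V₁ = 629 − 14.1 = 614 mL.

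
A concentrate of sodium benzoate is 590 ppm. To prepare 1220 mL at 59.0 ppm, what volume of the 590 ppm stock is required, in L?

0.122 L

V₁ = C₂V₂/C₁ = 59.0 × 1220 / 590 = 122 mL = 0.122 L.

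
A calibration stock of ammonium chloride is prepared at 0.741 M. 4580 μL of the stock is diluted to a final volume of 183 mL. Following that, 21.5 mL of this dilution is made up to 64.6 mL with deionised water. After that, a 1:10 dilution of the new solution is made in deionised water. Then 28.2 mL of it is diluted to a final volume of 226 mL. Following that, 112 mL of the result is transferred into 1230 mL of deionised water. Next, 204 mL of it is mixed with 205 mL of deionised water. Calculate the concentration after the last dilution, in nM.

Overall dilution factor = 39.96 × 3.005 × 10 × 8.014 × 11.98 × 2.005 = 2.31 × 10⁵.
0.741 M / 2.31 × 10⁵ = 3.21 × 10⁻⁶ M = 3210 nM.

3210 nM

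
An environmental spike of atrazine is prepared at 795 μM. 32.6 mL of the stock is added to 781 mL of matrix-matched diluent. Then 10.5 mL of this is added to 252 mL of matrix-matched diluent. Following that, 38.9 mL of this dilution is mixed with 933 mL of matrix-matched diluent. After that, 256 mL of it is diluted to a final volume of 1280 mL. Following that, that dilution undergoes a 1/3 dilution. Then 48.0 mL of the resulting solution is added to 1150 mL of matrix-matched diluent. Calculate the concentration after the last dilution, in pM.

136 pM

Overall dilution factor = 24.96 × 25 × 24.98 × 5 × 3 × 24.96 = 5.84 × 10⁶.
795 μM / 5.84 × 10⁶ = 1.36 × 10⁻⁴ μM = 136 pM.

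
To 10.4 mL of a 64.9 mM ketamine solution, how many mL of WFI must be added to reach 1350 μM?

1350 μM = 1.35 mM.
V₂ = C₁V₁/C₂ = 64.9 × 10.4 / 1.35 = 500 mL.
Diluent to add = V₂ − V₁ = 500 − 10.4 = 490 mL.

490 mL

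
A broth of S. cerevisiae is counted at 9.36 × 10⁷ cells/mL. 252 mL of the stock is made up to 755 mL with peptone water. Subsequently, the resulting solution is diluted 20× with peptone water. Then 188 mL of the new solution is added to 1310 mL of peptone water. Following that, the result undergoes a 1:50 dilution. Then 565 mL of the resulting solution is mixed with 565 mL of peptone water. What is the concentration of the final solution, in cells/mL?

1960 cells/mL

Overall dilution factor = 2.996 × 20 × 7.968 × 50 × 2 = 4.77 × 10⁴.
9.36 × 10⁷ cells/mL / 4.77 × 10⁴ = 1960 cells/mL.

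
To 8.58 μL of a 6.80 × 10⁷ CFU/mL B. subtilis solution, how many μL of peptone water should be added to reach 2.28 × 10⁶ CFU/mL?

247 μL

V₂ = C₁V₁/C₂ = 6.80 × 10⁷ × 8.58 / 2.28 × 10⁶ = 256 μL.
Diluent to add = V₂ − V₁ = 256 − 8.58 = 247 μL.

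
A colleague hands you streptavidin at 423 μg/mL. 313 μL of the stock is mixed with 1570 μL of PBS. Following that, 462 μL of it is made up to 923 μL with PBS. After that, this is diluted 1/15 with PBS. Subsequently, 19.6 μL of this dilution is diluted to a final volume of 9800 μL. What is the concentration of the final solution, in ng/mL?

Overall dilution factor = 6.016 × 1.998 × 15 × 500 = 9.01 × 10⁴.
423 μg/mL / 9.01 × 10⁴ = 4.69 × 10⁻³ μg/mL = 4.69 ng/mL.

4.69 ng/mL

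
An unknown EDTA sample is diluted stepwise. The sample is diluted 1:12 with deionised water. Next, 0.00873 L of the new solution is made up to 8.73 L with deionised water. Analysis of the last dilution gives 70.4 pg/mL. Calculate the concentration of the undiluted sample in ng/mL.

845 ng/mL

Overall dilution factor = 12 × 1000 = 1.20 × 10⁴.
Original = 70.4 pg/mL × 1.20 × 10⁴ = 8.45 × 10⁵ pg/mL = 845 ng/mL.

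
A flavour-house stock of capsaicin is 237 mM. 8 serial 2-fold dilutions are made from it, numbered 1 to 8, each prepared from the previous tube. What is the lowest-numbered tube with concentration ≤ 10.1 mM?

Tube n has concentration 237 mM / 2ⁿ.
Need 2ⁿ ≥ 237 mM / 10.1 mM = 23.5, so n ≥ 4.55.
First such tube: n = 5.

tube 5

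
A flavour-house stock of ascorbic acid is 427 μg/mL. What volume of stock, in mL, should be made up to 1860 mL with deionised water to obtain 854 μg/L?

854 μg/L = 0.854 μg/mL.
V₁ = C₂V₂/C₁ = 0.854 × 1860 / 427 = 3.72 mL.

3.72 mL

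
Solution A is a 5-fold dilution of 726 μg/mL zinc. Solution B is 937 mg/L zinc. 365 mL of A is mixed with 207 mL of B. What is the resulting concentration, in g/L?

0.432 g/L

C_A = 726 μg/mL / 5 = 145 μg/mL.
C_B = 937 mg/L = 937 μg/mL.
C_mix = (C_A·V_A + C_B·V_B)/(V_A + V_B) = (145×365 + 937×207) / 572.0 = 432 μg/mL = 0.432 g/L.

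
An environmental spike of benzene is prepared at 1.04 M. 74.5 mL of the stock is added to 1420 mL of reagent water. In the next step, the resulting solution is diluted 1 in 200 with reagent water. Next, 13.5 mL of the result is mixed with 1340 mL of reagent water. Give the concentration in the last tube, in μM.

2.59 μM

Overall dilution factor = 20.06 × 200 × 100.3 = 4.02 × 10⁵.
1.04 M / 4.02 × 10⁵ = 2.59 × 10⁻⁶ M = 2.59 μM.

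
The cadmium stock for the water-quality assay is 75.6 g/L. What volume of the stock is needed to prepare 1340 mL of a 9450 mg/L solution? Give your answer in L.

9450 mg/L = 9.45 g/L.
V₁ = C₂V₂/C₁ = 9.45 × 1340 / 75.6 = 168 mL = 0.168 L.

0.168 L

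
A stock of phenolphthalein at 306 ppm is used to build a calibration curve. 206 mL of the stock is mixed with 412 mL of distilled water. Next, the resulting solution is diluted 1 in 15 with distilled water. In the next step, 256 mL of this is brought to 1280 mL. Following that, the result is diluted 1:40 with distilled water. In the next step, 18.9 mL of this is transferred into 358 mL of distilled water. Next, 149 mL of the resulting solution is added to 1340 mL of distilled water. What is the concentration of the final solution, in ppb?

0.171 ppb

Overall dilution factor = 3 × 15 × 5 × 40 × 19.94 × 9.993 = 1.79 × 10⁶.
306 ppm / 1.79 × 10⁶ = 1.71 × 10⁻⁴ ppm = 0.171 ppb.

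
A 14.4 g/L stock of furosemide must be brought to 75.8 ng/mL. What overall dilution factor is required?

1.90 × 10⁵

Factor = C₀/C_target = 14.4 g/L / 75.8 ng/mL = 1.90 × 10⁵.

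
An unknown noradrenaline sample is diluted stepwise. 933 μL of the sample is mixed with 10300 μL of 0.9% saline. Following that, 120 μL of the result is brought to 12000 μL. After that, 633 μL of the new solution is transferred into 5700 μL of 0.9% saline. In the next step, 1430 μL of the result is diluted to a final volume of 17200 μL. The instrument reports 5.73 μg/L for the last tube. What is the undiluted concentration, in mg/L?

Overall dilution factor = 12.04 × 100 × 10.00 × 12.03 = 1.45 × 10⁵.
Original = 5.73 μg/L × 1.45 × 10⁵ = 8.30 × 10⁵ μg/L = 830 mg/L.

830 mg/L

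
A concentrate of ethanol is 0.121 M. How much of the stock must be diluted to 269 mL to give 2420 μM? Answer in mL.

5.38 mL

2420 μM = 2.42 × 10⁻³ M.
V₁ = C₂V₂/C₁ = 2.42 × 10⁻³ × 269 / 0.121 = 5.38 mL.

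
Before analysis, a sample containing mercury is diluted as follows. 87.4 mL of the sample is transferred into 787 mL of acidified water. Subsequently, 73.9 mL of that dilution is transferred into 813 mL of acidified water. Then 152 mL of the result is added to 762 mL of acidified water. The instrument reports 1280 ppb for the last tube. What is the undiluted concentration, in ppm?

924 ppm

Overall dilution factor = 10.00 × 12.00 × 6.013 = 722.
Original = 1280 ppb × 722 = 9.24 × 10⁵ ppb = 924 ppm.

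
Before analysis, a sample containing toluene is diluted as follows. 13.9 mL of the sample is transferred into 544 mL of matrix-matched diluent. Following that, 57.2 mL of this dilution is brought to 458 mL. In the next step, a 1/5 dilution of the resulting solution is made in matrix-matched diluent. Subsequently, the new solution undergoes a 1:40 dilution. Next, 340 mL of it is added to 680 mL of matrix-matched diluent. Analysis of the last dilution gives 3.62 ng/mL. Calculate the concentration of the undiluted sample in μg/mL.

Overall dilution factor = 40.14 × 8.007 × 5 × 40 × 3 = 1.93 × 10⁵.
Original = 3.62 ng/mL × 1.93 × 10⁵ = 6.98 × 10⁵ ng/mL = 698 μg/mL.

698 μg/mL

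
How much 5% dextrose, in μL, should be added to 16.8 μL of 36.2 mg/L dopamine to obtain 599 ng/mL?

599 ng/mL = 0.599 mg/L.
V₂ = C₁V₁/C₂ = 36.2 × 16.8 / 0.599 = 1015 μL.
Diluent to add = V₂ − V₁ = 1015 − 16.8 = 998 μL.

998 μL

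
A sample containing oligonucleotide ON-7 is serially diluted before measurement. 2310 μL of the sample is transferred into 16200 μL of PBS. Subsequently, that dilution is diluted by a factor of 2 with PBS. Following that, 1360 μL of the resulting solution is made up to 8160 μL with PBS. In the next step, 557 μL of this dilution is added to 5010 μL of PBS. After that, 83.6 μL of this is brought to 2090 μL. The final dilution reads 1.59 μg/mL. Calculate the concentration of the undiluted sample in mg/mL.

38.2 mg/mL

Overall dilution factor = 8.013 × 2 × 6 × 9.995 × 25 = 2.40 × 10⁴.
Original = 1.59 μg/mL × 2.40 × 10⁴ = 3.82 × 10⁴ μg/mL = 38.2 mg/mL.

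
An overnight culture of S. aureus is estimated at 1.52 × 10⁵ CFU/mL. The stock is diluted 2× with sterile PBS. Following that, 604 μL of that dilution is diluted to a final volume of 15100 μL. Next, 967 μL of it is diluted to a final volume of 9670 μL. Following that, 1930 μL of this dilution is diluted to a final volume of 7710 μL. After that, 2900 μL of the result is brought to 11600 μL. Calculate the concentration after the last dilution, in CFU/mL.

19.0 CFU/mL

Overall dilution factor = 2 × 25 × 10 × 3.995 × 4 = 7990.
1.52 × 10⁵ CFU/mL / 7990 = 19.0 CFU/mL.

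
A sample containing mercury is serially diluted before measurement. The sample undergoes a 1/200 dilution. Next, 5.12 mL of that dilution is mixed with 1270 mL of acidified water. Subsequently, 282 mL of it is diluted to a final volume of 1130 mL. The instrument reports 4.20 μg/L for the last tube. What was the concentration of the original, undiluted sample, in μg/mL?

838 μg/mL

Overall dilution factor = 200 × 249.0 × 4.007 = 2.00 × 10⁵.
Original = 4.20 μg/L × 2.00 × 10⁵ = 8.38 × 10⁵ μg/L = 838 μg/mL.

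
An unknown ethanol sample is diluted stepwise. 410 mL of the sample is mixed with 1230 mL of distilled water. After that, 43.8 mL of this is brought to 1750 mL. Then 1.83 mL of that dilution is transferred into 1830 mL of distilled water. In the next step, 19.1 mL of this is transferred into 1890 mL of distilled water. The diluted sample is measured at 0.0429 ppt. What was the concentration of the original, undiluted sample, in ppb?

686 ppb

Overall dilution factor = 4 × 39.95 × 1001 × 99.95 = 1.60 × 10⁷.
Original = 0.0429 ppt × 1.60 × 10⁷ = 6.86 × 10⁵ ppt = 686 ppb.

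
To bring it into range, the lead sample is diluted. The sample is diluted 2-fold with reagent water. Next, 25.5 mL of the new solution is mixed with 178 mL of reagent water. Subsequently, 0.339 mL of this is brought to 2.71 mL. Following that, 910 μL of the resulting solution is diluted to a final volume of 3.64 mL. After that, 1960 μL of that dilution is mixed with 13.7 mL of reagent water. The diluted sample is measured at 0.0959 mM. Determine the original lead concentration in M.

Overall dilution factor = 2 × 7.980 × 7.994 × 4 × 7.990 = 4078.
Original = 0.0959 mM × 4078 = 391 mM = 0.391 M.

0.391 M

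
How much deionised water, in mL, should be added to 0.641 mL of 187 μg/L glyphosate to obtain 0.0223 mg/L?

4.73 mL

0.0223 mg/L = 22.3 μg/L.
V₂ = C₁V₁/C₂ = 187 × 0.641 / 22.3 = 5.38 mL.
Diluent to add = V₂ − V₁ = 5.38 − 0.641 = 4.73 mL.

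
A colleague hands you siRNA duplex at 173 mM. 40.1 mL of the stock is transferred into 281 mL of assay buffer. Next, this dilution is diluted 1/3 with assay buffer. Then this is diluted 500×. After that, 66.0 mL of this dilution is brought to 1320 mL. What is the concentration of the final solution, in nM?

Overall dilution factor = 8.007 × 3 × 500 × 20 = 2.40 × 10⁵.
173 mM / 2.40 × 10⁵ = 7.20 × 10⁻⁴ mM = 720 nM.

720 nM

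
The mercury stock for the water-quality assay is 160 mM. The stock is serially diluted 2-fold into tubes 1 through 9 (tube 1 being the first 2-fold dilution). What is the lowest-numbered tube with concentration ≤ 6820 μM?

tube 5

Tube n has concentration 160 mM / 2ⁿ.
Need 2ⁿ ≥ 160 mM / 6820 μM = 23.5, so n ≥ 4.55.
First such tube: n = 5.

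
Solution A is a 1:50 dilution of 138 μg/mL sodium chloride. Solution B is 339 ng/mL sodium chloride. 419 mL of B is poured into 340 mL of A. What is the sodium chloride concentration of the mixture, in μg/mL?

1.42 μg/mL

C_A = 138 μg/mL / 50 = 2.76 μg/mL.
C_B = 339 ng/mL = 0.339 μg/mL.
C_mix = (C_A·V_A + C_B·V_B)/(V_A + V_B) = (2.76×340 + 0.339×419) / 759.0 = 1.42 μg/mL.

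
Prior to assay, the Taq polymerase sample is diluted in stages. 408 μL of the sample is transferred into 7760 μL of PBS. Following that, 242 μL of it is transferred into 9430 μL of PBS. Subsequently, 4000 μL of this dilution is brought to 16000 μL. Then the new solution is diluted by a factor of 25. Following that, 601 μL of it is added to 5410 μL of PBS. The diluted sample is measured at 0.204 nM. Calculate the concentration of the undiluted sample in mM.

0.163 mM

Overall dilution factor = 20.02 × 39.97 × 4 × 25 × 10.00 = 8.00 × 10⁵.
Original = 0.204 nM × 8.00 × 10⁵ = 1.63 × 10⁵ nM = 0.163 mM.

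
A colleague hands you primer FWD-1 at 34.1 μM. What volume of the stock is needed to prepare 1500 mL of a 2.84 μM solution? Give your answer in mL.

V₁ = C₂V₂/C₁ = 2.84 × 1500 / 34.1 = 125 mL.

125 mL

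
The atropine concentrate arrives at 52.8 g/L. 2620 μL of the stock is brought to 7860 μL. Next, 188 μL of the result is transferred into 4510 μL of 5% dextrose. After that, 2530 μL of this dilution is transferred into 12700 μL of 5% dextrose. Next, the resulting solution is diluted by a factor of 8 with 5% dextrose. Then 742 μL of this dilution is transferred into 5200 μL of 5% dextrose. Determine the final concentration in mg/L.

1.83 mg/L

Overall dilution factor = 3 × 24.99 × 6.020 × 8 × 8.008 = 2.89 × 10⁴.
52.8 g/L / 2.89 × 10⁴ = 1.83 × 10⁻³ g/L = 1.83 mg/L.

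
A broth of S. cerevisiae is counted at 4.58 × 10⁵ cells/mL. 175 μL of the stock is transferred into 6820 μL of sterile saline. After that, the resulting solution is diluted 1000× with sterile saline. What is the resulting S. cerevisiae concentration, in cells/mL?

11.5 cells/mL

Overall dilution factor = 39.97 × 1000 = 4.00 × 10⁴.
4.58 × 10⁵ cells/mL / 4.00 × 10⁴ = 11.5 cells/mL.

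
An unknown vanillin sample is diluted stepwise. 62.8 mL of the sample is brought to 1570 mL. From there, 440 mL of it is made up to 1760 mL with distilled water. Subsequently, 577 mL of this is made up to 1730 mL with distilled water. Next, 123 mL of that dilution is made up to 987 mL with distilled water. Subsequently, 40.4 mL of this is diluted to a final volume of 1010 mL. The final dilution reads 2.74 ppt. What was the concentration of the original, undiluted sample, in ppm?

Overall dilution factor = 25 × 4 × 2.998 × 8.024 × 25 = 6.01 × 10⁴.
Original = 2.74 ppt × 6.01 × 10⁴ = 1.65 × 10⁵ ppt = 0.165 ppm.

0.165 ppm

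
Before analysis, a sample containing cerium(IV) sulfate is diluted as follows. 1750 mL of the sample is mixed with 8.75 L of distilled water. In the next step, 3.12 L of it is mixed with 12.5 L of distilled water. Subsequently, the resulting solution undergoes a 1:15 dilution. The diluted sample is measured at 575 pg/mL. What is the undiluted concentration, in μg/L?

Overall dilution factor = 6 × 5.006 × 15 = 451.
Original = 575 pg/mL × 451 = 2.59 × 10⁵ pg/mL = 259 μg/L.

259 μg/L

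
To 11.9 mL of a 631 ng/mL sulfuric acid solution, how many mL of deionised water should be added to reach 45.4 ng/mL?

V₂ = C₁V₁/C₂ = 631 × 11.9 / 45.4 = 165 mL.
Diluent to add = V₂ − V₁ = 165 − 11.9 = 153 mL.

153 mL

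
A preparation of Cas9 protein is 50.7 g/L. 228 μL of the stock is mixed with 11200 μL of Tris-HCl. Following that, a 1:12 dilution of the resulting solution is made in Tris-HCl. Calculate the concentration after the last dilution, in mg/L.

Overall dilution factor = 50.12 × 12 = 601.
50.7 g/L / 601 = 0.0843 g/L = 84.3 mg/L.

84.3 mg/L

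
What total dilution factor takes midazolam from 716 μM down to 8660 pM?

8.27 × 10⁴

Factor = C₀/C_target = 716 μM / 8660 pM = 8.27 × 10⁴.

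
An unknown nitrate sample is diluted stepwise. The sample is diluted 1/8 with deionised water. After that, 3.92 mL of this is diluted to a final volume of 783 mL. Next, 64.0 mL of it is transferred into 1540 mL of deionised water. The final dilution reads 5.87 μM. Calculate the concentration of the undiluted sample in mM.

Overall dilution factor = 8 × 199.7 × 25.06 = 4.00 × 10⁴.
Original = 5.87 μM × 4.00 × 10⁴ = 2.35 × 10⁵ μM = 235 mM.

235 mM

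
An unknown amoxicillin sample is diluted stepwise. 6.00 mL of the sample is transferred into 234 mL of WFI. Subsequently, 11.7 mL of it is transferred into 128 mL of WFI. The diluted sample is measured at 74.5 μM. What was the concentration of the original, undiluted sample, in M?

0.0356 M

Overall dilution factor = 40 × 11.94 = 478.
Original = 74.5 μM × 478 = 3.56 × 10⁴ μM = 0.0356 M.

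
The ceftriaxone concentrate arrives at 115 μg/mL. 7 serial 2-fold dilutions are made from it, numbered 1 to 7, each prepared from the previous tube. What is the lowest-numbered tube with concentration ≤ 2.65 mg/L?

tube 6

Tube n has concentration 115 μg/mL / 2ⁿ.
Need 2ⁿ ≥ 115 μg/mL / 2.65 mg/L = 43.4, so n ≥ 5.44.
First such tube: n = 6.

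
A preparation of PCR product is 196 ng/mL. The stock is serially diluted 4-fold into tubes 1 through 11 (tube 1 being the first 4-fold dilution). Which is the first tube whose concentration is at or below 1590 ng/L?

tube 4

Tube n has concentration 196 ng/mL / 4ⁿ.
Need 4ⁿ ≥ 196 ng/mL / 1590 ng/L = 123, so n ≥ 3.47.
First such tube: n = 4.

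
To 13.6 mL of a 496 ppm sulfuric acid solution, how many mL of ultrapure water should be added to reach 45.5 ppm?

135 mL

V₂ = C₁V₁/C₂ = 496 × 13.6 / 45.5 = 148 mL.
Diluent to add = V₂ − V₁ = 148 − 13.6 = 135 mL.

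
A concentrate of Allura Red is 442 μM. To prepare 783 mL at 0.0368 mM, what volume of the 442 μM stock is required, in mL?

0.0368 mM = 36.8 μM.
V₁ = C₂V₂/C₁ = 36.8 × 783 / 442 = 65.2 mL.

65.2 mL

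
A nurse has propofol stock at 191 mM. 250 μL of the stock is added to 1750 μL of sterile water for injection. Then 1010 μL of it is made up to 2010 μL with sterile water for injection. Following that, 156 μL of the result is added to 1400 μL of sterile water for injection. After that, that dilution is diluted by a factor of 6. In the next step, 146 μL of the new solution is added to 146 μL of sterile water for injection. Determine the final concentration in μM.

100 μM

Overall dilution factor = 8 × 1.990 × 9.974 × 6 × 2 = 1906.
191 mM / 1906 = 0.100 mM = 100 μM.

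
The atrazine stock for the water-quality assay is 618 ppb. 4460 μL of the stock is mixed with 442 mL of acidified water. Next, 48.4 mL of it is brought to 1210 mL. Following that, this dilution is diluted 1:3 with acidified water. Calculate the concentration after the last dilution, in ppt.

82.3 ppt

Overall dilution factor = 100.1 × 25 × 3 = 7508.
618 ppb / 7508 = 0.0823 ppb = 82.3 ppt.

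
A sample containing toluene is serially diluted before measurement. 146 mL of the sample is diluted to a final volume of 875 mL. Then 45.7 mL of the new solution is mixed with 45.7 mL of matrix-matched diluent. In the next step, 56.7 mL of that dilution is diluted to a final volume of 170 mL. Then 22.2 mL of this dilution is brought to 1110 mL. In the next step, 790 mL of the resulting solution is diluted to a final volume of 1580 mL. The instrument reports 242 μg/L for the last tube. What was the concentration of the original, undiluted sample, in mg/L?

870 mg/L

Overall dilution factor = 5.993 × 2 × 2.998 × 50 × 2 = 3594.
Original = 242 μg/L × 3594 = 8.70 × 10⁵ μg/L = 870 mg/L.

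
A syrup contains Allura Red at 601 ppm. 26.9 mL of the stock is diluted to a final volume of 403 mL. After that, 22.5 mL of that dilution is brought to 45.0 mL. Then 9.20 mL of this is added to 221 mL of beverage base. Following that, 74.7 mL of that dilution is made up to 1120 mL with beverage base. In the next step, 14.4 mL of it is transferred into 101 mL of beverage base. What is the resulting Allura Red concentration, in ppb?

6.67 ppb

Overall dilution factor = 14.98 × 2 × 25.02 × 14.99 × 8.014 = 9.01 × 10⁴.
601 ppm / 9.01 × 10⁴ = 6.67 × 10⁻³ ppm = 6.67 ppb.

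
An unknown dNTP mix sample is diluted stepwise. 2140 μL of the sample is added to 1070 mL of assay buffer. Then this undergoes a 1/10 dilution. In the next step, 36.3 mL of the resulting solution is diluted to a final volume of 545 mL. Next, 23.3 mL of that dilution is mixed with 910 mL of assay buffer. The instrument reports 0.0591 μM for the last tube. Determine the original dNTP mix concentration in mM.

Overall dilution factor = 501 × 10 × 15.01 × 40.06 = 3.01 × 10⁶.
Original = 0.0591 μM × 3.01 × 10⁶ = 1.78 × 10⁵ μM = 178 mM.

178 mM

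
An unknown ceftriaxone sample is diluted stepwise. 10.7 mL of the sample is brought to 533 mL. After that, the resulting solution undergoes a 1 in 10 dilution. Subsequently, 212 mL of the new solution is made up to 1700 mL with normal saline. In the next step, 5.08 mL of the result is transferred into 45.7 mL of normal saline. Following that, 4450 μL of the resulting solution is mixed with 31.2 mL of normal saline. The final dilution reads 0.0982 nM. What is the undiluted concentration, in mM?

Overall dilution factor = 49.81 × 10 × 8.019 × 9.996 × 8.011 = 3.20 × 10⁵.
Original = 0.0982 nM × 3.20 × 10⁵ = 3.14 × 10⁴ nM = 0.0314 mM.

0.0314 mM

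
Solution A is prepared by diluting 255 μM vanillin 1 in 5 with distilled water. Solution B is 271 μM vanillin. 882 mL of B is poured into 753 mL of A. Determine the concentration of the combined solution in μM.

170 μM

C_A = 255 μM / 5 = 51.0 μM.
C_mix = (C_A·V_A + C_B·V_B)/(V_A + V_B) = (51.0×753 + 271×882) / 1635 = 170 μM.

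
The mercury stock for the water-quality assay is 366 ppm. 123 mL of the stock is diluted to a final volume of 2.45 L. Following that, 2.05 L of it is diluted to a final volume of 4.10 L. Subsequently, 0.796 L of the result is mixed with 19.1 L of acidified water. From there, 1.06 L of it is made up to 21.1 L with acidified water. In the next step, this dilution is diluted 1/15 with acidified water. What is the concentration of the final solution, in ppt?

1230 ppt

Overall dilution factor = 19.92 × 2 × 24.99 × 19.91 × 15 = 2.97 × 10⁵.
366 ppm / 2.97 × 10⁵ = 1.23 × 10⁻³ ppm = 1230 ppt.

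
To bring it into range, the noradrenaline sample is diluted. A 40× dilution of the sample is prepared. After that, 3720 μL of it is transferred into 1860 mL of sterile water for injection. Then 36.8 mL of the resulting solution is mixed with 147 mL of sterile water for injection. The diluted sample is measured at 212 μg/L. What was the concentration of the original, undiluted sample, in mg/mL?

21.2 mg/mL

Overall dilution factor = 40 × 501 × 4.995 = 1.00 × 10⁵.
Original = 212 μg/L × 1.00 × 10⁵ = 2.12 × 10⁷ μg/L = 21.2 mg/mL.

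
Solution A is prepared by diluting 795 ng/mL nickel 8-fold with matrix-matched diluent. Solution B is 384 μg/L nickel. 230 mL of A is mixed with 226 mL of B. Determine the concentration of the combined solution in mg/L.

0.240 mg/L

C_A = 795 ng/mL / 8 = 99.4 ng/mL.
C_B = 384 μg/L = 384 ng/mL.
C_mix = (C_A·V_A + C_B·V_B)/(V_A + V_B) = (99.4×230 + 384×226) / 456.0 = 240 ng/mL = 0.240 mg/L.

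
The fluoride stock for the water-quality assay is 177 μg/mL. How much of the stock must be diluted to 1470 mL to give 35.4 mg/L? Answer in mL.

35.4 mg/L = 35.4 μg/mL.
V₁ = C₂V₂/C₁ = 35.4 × 1470 / 177 = 294 mL.

294 mL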